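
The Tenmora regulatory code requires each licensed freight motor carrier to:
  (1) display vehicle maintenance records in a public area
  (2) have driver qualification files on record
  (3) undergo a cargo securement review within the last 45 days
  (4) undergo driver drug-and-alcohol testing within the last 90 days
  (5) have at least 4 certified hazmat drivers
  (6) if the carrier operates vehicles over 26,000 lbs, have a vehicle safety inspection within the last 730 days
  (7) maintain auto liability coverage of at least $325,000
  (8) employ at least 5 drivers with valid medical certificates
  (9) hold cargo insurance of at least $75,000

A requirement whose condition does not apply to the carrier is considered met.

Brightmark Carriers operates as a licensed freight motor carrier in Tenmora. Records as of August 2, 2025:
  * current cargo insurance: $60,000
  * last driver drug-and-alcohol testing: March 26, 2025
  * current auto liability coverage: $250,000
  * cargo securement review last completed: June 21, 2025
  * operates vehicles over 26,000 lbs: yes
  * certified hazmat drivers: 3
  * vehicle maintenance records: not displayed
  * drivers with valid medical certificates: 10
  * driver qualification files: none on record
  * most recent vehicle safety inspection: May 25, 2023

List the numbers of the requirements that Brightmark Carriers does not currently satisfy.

1. vehicle maintenance records absent → not met
2. driver qualification files absent → not met
3. cargo securement review 42 days ago vs limit 45 → met
4. driver drug-and-alcohol testing 129 days ago vs limit 90 → not met
5. certified hazmat drivers 3 < 4 → not met
6. condition 'operates vehicles over 26,000 lbs' holds; vehicle safety inspection 800 days ago vs limit 730 → not met
7. auto liability coverage $250,000 < $325,000 → not met
8. drivers with valid medical certificates 10 ≥ 5 → met
9. cargo insurance $60,000 < $75,000 → not met
Not met: 1, 2, 4, 5, 6, 7, 9

1, 2, 4, 5, 6, 7, 9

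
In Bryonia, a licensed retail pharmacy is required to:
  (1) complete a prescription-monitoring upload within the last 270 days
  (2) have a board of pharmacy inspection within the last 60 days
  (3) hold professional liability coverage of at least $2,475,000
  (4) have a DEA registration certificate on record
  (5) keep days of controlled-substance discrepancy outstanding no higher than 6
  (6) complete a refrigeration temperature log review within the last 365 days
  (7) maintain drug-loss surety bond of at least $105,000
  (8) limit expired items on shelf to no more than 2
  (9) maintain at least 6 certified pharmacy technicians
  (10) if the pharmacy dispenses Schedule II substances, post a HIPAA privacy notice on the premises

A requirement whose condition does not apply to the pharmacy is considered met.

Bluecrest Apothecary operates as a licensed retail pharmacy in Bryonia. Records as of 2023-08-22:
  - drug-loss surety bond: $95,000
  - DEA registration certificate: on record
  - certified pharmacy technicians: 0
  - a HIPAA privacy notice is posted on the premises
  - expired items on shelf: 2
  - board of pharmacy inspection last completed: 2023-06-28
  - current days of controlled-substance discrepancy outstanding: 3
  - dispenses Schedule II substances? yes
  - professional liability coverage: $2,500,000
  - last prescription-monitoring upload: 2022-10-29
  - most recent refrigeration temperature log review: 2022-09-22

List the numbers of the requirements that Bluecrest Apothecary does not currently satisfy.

1, 7, 9

1. prescription-monitoring upload 297 days ago vs limit 270 → not met
2. board of pharmacy inspection 55 days ago vs limit 60 → met
3. professional liability coverage $2,500,000 ≥ $2,475,000 → met
4. DEA registration certificate present → met
5. days of controlled-substance discrepancy outstanding 3 ≤ 6 → met
6. refrigeration temperature log review 334 days ago vs limit 365 → met
7. drug-loss surety bond $95,000 < $105,000 → not met
8. expired items on shelf 2 ≤ 2 → met
9. certified pharmacy technicians 0 < 6 → not met
10. condition 'dispenses Schedule II substances' holds; HIPAA privacy notice present → met
Not met: 1, 7, 9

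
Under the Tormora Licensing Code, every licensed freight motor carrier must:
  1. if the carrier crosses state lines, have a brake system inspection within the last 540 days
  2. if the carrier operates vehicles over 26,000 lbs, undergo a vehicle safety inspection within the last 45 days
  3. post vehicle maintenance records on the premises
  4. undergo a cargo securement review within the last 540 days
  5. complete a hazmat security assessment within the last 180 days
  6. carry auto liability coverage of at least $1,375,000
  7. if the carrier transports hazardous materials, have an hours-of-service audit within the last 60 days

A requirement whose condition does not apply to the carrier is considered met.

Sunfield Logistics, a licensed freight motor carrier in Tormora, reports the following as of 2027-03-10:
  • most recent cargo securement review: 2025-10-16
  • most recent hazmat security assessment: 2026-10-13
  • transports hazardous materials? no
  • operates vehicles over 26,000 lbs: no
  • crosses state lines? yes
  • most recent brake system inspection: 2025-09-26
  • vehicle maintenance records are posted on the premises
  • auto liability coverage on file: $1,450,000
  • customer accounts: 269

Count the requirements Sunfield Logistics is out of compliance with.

1. condition 'crosses state lines' holds; brake system inspection 530 days ago vs limit 540 → met
2. condition 'operates vehicles over 26,000 lbs' does not hold → requirement n/a → met
3. vehicle maintenance records present → met
4. cargo securement review 510 days ago vs limit 540 → met
5. hazmat security assessment 148 days ago vs limit 180 → met
6. auto liability coverage $1,450,000 ≥ $1,375,000 → met
7. condition 'transports hazardous materials' does not hold → requirement n/a → met
Not met: 0 of 7

0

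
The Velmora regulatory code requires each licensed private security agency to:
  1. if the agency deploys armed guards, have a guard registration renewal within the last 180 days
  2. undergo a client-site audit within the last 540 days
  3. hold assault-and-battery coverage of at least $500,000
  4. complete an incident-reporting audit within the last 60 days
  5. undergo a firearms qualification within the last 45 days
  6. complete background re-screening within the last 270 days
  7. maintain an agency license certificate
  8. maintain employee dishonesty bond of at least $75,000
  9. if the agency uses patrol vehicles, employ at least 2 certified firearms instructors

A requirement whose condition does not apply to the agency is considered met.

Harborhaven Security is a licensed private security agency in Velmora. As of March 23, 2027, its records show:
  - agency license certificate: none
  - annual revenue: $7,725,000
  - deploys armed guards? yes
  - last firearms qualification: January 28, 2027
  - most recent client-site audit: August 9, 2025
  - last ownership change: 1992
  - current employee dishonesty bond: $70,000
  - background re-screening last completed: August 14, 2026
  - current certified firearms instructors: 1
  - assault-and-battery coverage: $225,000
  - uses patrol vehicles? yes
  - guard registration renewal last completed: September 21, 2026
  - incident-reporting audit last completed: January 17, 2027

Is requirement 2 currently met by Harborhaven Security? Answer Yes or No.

No

2. client-site audit 591 days ago vs limit 540 → not met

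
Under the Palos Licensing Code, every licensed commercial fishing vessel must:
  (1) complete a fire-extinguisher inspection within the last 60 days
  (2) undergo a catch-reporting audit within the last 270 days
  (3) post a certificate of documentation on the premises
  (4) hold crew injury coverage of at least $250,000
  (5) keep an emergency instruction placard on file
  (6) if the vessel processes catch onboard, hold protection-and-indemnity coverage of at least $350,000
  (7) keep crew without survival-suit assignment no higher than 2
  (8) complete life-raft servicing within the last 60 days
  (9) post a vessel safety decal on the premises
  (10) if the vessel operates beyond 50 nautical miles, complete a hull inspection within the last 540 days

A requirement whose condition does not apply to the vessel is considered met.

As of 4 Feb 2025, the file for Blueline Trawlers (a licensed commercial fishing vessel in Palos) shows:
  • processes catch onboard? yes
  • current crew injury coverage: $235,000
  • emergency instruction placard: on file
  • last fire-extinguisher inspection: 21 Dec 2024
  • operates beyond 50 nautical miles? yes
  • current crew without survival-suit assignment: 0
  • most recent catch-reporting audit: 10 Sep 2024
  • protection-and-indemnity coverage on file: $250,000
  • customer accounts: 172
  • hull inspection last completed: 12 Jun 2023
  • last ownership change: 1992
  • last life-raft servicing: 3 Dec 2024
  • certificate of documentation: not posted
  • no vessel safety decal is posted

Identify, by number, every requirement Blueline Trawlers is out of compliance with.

1. fire-extinguisher inspection 45 days ago vs limit 60 → met
2. catch-reporting audit 147 days ago vs limit 270 → met
3. certificate of documentation absent → not met
4. crew injury coverage $235,000 < $250,000 → not met
5. emergency instruction placard present → met
6. condition 'processes catch onboard' holds; protection-and-indemnity coverage $250,000 < $350,000 → not met
7. crew without survival-suit assignment 0 ≤ 2 → met
8. life-raft servicing 63 days ago vs limit 60 → not met
9. vessel safety decal absent → not met
10. condition 'operates beyond 50 nautical miles' holds; hull inspection 603 days ago vs limit 540 → not met
Not met: 3, 4, 6, 8, 9, 10

3, 4, 6, 8, 9, 10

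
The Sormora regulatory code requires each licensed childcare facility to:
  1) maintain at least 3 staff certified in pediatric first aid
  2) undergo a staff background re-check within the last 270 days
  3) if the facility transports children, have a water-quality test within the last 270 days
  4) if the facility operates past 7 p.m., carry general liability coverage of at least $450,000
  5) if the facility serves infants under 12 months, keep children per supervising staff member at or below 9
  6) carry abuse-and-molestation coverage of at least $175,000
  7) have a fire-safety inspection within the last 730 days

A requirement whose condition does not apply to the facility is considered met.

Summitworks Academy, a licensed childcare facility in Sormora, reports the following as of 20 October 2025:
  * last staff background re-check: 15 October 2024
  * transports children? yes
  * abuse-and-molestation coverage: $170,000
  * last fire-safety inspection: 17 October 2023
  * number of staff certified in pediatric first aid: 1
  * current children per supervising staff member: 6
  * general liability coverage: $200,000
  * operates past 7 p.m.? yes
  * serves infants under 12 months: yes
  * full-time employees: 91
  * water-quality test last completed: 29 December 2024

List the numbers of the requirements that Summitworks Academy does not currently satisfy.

1, 2, 3, 4, 6, 7

1. staff certified in pediatric first aid 1 < 3 → not met
2. staff background re-check 370 days ago vs limit 270 → not met
3. condition 'transports children' holds; water-quality test 295 days ago vs limit 270 → not met
4. condition 'operates past 7 p.m.' holds; general liability coverage $200,000 < $450,000 → not met
5. condition 'serves infants under 12 months' holds; children per supervising staff member 6 ≤ 9 → met
6. abuse-and-molestation coverage $170,000 < $175,000 → not met
7. fire-safety inspection 734 days ago vs limit 730 → not met
Not met: 1, 2, 3, 4, 6, 7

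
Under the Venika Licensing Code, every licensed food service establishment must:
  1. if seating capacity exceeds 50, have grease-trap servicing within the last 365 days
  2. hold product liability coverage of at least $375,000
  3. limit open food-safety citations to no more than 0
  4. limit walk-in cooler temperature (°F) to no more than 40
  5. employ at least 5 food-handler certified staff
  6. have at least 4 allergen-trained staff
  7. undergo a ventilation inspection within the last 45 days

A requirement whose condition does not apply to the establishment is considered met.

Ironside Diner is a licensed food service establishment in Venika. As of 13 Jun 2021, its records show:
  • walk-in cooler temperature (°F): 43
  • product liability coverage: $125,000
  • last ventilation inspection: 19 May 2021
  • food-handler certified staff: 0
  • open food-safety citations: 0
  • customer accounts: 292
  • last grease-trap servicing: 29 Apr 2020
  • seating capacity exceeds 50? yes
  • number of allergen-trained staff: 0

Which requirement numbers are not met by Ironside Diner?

1, 2, 4, 5, 6

1. condition 'seating capacity exceeds 50' holds; grease-trap servicing 410 days ago vs limit 365 → not met
2. product liability coverage $125,000 < $375,000 → not met
3. open food-safety citations 0 ≤ 0 → met
4. walk-in cooler temperature (°F) 43 > 40 → not met
5. food-handler certified staff 0 < 5 → not met
6. allergen-trained staff 0 < 4 → not met
7. ventilation inspection 25 days ago vs limit 45 → met
Not met: 1, 2, 4, 5, 6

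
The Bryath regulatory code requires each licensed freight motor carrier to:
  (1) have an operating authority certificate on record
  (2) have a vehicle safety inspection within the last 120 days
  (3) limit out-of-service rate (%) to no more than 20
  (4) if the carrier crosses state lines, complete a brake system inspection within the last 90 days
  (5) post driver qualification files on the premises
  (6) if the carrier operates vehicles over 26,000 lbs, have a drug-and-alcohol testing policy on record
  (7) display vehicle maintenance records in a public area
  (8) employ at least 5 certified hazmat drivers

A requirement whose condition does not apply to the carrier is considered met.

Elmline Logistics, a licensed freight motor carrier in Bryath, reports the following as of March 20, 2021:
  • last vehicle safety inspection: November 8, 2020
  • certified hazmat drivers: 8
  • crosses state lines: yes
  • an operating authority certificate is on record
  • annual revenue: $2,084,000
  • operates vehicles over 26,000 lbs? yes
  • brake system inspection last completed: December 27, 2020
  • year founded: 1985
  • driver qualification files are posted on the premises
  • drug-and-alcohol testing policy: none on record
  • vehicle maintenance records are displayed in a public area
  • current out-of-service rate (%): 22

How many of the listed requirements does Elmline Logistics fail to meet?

3

1. operating authority certificate present → met
2. vehicle safety inspection 132 days ago vs limit 120 → not met
3. out-of-service rate (%) 22 > 20 → not met
4. condition 'crosses state lines' holds; brake system inspection 83 days ago vs limit 90 → met
5. driver qualification files present → met
6. condition 'operates vehicles over 26,000 lbs' holds; drug-and-alcohol testing policy absent → not met
7. vehicle maintenance records present → met
8. certified hazmat drivers 8 ≥ 5 → met
Not met: 3 of 8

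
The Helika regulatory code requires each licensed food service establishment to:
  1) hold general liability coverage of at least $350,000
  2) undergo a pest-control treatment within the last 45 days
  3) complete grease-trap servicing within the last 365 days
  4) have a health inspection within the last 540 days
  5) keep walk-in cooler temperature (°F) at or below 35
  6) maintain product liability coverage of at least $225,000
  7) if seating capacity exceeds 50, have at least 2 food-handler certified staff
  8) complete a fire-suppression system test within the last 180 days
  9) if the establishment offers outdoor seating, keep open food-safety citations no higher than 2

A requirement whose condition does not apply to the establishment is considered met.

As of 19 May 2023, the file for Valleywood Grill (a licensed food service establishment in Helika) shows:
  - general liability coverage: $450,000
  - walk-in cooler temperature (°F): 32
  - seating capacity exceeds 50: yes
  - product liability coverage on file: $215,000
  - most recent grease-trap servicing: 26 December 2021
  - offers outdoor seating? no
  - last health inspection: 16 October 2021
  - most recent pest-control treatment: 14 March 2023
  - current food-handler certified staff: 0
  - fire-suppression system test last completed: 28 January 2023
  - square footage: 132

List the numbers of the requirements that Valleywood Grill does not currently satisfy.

1. general liability coverage $450,000 ≥ $350,000 → met
2. pest-control treatment 66 days ago vs limit 45 → not met
3. grease-trap servicing 509 days ago vs limit 365 → not met
4. health inspection 580 days ago vs limit 540 → not met
5. walk-in cooler temperature (°F) 32 ≤ 35 → met
6. product liability coverage $215,000 < $225,000 → not met
7. condition 'seating capacity exceeds 50' holds; food-handler certified staff 0 < 2 → not met
8. fire-suppression system test 111 days ago vs limit 180 → met
9. condition 'offers outdoor seating' does not hold → requirement n/a → met
Not met: 2, 3, 4, 6, 7

2, 3, 4, 6, 7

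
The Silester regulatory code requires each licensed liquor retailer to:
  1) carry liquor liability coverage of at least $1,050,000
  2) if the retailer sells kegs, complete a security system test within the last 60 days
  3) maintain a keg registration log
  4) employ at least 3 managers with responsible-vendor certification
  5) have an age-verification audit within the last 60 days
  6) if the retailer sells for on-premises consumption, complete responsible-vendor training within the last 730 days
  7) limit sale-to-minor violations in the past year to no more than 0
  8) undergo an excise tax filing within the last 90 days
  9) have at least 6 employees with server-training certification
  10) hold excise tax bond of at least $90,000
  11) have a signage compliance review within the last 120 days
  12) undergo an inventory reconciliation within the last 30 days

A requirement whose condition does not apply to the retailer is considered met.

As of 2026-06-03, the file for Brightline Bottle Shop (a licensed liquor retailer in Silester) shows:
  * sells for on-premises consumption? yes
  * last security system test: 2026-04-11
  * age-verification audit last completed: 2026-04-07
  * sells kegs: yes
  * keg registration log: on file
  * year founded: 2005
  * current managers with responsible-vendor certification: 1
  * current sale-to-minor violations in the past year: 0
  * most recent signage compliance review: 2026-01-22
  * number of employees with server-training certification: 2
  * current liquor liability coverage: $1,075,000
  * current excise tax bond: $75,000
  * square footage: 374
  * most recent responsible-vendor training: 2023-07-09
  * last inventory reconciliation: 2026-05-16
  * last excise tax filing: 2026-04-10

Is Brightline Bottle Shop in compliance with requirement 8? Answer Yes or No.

Yes

8. excise tax filing 54 days ago vs limit 90 → met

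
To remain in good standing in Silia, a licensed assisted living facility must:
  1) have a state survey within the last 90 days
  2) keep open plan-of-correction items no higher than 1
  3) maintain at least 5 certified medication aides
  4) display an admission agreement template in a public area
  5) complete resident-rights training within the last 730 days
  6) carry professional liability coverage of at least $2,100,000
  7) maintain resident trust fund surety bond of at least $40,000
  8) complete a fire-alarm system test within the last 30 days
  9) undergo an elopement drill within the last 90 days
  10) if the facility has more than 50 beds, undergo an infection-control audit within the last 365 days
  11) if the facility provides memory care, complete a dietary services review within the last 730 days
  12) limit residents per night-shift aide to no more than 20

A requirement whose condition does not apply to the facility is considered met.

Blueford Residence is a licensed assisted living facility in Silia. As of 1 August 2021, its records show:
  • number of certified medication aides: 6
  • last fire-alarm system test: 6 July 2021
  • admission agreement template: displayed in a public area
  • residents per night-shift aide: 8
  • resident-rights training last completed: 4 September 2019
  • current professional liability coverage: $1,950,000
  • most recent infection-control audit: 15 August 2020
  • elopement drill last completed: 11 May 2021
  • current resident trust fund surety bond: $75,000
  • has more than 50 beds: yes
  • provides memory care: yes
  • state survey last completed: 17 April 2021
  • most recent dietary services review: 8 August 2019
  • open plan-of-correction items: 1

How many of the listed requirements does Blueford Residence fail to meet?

2

1. state survey 106 days ago vs limit 90 → not met
2. open plan-of-correction items 1 ≤ 1 → met
3. certified medication aides 6 ≥ 5 → met
4. admission agreement template present → met
5. resident-rights training 697 days ago vs limit 730 → met
6. professional liability coverage $1,950,000 < $2,100,000 → not met
7. resident trust fund surety bond $75,000 ≥ $40,000 → met
8. fire-alarm system test 26 days ago vs limit 30 → met
9. elopement drill 82 days ago vs limit 90 → met
10. condition 'has more than 50 beds' holds; infection-control audit 351 days ago vs limit 365 → met
11. condition 'provides memory care' holds; dietary services review 724 days ago vs limit 730 → met
12. residents per night-shift aide 8 ≤ 20 → met
Not met: 2 of 12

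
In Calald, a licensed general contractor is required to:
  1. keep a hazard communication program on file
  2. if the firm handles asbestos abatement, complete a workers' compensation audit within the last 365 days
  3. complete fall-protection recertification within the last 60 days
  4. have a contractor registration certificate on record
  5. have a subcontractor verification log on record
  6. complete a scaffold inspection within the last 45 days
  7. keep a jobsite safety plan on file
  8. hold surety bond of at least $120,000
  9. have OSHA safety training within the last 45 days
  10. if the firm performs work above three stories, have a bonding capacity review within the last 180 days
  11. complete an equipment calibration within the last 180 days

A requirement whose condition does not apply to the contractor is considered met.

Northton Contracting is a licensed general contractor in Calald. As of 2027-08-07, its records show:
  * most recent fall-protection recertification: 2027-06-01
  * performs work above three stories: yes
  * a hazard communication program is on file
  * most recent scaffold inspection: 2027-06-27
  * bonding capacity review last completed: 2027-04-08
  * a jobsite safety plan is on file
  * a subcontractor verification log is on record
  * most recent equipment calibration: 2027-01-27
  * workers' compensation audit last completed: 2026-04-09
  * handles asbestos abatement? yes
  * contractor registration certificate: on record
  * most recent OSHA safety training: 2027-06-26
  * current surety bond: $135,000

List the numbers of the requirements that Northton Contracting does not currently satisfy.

1. hazard communication program present → met
2. condition 'handles asbestos abatement' holds; workers' compensation audit 485 days ago vs limit 365 → not met
3. fall-protection recertification 67 days ago vs limit 60 → not met
4. contractor registration certificate present → met
5. subcontractor verification log present → met
6. scaffold inspection 41 days ago vs limit 45 → met
7. jobsite safety plan present → met
8. surety bond $135,000 ≥ $120,000 → met
9. OSHA safety training 42 days ago vs limit 45 → met
10. condition 'performs work above three stories' holds; bonding capacity review 121 days ago vs limit 180 → met
11. equipment calibration 192 days ago vs limit 180 → not met
Not met: 2, 3, 11

2, 3, 11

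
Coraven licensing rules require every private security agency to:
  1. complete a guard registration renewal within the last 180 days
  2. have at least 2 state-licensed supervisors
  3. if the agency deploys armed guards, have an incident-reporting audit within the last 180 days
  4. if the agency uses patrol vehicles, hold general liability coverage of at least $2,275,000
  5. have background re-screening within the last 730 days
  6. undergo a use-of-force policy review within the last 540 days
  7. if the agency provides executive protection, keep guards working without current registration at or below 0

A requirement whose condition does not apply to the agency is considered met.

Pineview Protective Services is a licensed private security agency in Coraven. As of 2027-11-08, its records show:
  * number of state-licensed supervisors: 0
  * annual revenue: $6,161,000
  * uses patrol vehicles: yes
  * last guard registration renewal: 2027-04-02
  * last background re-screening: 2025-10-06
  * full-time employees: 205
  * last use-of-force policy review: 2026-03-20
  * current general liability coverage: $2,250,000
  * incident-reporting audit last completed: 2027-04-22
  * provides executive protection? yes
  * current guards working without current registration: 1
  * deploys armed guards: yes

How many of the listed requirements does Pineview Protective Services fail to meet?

1. guard registration renewal 220 days ago vs limit 180 → not met
2. state-licensed supervisors 0 < 2 → not met
3. condition 'deploys armed guards' holds; incident-reporting audit 200 days ago vs limit 180 → not met
4. condition 'uses patrol vehicles' holds; general liability coverage $2,250,000 < $2,275,000 → not met
5. background re-screening 763 days ago vs limit 730 → not met
6. use-of-force policy review 598 days ago vs limit 540 → not met
7. condition 'provides executive protection' holds; guards working without current registration 1 > 0 → not met
Not met: 7 of 7

7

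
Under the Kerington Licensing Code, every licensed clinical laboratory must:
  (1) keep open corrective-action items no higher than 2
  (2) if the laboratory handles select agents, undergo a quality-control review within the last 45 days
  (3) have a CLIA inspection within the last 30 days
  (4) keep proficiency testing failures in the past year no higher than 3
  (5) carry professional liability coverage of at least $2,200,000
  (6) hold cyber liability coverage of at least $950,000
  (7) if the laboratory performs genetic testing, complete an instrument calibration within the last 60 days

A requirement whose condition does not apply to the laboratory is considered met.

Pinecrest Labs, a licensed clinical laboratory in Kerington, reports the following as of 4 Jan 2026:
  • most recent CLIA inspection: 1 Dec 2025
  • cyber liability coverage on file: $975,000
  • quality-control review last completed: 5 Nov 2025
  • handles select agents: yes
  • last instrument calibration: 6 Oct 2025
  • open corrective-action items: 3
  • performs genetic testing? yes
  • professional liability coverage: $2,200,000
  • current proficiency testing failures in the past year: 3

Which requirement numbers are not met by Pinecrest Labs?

1, 2, 3, 7

1. open corrective-action items 3 > 2 → not met
2. condition 'handles select agents' holds; quality-control review 60 days ago vs limit 45 → not met
3. CLIA inspection 34 days ago vs limit 30 → not met
4. proficiency testing failures in the past year 3 ≤ 3 → met
5. professional liability coverage $2,200,000 ≥ $2,200,000 → met
6. cyber liability coverage $975,000 ≥ $950,000 → met
7. condition 'performs genetic testing' holds; instrument calibration 90 days ago vs limit 60 → not met
Not met: 1, 2, 3, 7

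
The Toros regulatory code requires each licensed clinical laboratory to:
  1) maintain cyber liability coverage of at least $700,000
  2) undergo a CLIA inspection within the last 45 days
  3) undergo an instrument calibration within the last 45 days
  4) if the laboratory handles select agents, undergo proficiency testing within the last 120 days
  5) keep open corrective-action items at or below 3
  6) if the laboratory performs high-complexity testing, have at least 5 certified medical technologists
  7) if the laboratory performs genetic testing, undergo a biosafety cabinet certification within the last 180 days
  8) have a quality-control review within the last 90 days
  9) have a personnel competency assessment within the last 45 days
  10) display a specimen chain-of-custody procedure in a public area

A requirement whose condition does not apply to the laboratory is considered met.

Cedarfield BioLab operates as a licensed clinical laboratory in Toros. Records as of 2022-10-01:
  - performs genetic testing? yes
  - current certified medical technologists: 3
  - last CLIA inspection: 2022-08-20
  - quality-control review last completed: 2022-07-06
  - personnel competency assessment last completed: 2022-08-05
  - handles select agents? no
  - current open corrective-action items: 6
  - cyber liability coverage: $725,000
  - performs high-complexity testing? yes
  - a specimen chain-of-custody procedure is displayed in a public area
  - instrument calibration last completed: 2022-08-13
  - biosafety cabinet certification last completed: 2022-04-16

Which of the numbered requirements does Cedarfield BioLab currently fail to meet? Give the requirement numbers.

1. cyber liability coverage $725,000 ≥ $700,000 → met
2. CLIA inspection 42 days ago vs limit 45 → met
3. instrument calibration 49 days ago vs limit 45 → not met
4. condition 'handles select agents' does not hold → requirement n/a → met
5. open corrective-action items 6 > 3 → not met
6. condition 'performs high-complexity testing' holds; certified medical technologists 3 < 5 → not met
7. condition 'performs genetic testing' holds; biosafety cabinet certification 168 days ago vs limit 180 → met
8. quality-control review 87 days ago vs limit 90 → met
9. personnel competency assessment 57 days ago vs limit 45 → not met
10. specimen chain-of-custody procedure present → met
Not met: 3, 5, 6, 9

3, 5, 6, 9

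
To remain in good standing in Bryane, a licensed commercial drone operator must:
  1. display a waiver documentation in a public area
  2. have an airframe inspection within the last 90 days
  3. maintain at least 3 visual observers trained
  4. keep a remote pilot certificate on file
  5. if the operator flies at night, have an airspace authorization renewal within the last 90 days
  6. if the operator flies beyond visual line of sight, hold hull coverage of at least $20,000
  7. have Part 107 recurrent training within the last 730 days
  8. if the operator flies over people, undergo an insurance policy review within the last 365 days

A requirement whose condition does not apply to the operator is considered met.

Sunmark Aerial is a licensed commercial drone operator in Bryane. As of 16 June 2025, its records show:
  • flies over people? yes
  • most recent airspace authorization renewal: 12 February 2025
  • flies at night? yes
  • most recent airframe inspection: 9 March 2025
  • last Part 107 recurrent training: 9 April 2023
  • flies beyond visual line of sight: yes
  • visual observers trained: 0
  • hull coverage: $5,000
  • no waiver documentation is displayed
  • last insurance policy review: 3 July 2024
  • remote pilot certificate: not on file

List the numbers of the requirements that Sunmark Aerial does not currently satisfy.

1. waiver documentation absent → not met
2. airframe inspection 99 days ago vs limit 90 → not met
3. visual observers trained 0 < 3 → not met
4. remote pilot certificate absent → not met
5. condition 'flies at night' holds; airspace authorization renewal 124 days ago vs limit 90 → not met
6. condition 'flies beyond visual line of sight' holds; hull coverage $5,000 < $20,000 → not met
7. Part 107 recurrent training 799 days ago vs limit 730 → not met
8. condition 'flies over people' holds; insurance policy review 348 days ago vs limit 365 → met
Not met: 1, 2, 3, 4, 5, 6, 7

1, 2, 3, 4, 5, 6, 7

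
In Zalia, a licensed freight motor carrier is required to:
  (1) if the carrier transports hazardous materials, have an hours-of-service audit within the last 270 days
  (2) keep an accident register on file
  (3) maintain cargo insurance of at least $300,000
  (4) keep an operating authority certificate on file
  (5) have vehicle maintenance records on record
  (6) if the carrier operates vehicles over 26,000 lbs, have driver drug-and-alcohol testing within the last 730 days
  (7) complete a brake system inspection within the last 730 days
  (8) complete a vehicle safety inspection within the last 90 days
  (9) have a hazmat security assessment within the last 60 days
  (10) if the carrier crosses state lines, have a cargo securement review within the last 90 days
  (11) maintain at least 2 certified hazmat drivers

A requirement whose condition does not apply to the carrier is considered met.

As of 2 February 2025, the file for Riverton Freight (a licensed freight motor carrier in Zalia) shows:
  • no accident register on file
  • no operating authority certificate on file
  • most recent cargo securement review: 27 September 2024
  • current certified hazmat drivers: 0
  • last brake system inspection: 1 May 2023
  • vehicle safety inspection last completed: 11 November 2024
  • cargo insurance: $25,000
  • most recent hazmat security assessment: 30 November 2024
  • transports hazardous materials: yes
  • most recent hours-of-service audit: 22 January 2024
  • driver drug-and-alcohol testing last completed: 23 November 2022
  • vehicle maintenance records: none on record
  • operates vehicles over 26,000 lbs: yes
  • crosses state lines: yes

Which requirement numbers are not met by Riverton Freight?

1. condition 'transports hazardous materials' holds; hours-of-service audit 377 days ago vs limit 270 → not met
2. accident register absent → not met
3. cargo insurance $25,000 < $300,000 → not met
4. operating authority certificate absent → not met
5. vehicle maintenance records absent → not met
6. condition 'operates vehicles over 26,000 lbs' holds; driver drug-and-alcohol testing 802 days ago vs limit 730 → not met
7. brake system inspection 643 days ago vs limit 730 → met
8. vehicle safety inspection 83 days ago vs limit 90 → met
9. hazmat security assessment 64 days ago vs limit 60 → not met
10. condition 'crosses state lines' holds; cargo securement review 128 days ago vs limit 90 → not met
11. certified hazmat drivers 0 < 2 → not met
Not met: 1, 2, 3, 4, 5, 6, 9, 10, 11

1, 2, 3, 4, 5, 6, 9, 10, 11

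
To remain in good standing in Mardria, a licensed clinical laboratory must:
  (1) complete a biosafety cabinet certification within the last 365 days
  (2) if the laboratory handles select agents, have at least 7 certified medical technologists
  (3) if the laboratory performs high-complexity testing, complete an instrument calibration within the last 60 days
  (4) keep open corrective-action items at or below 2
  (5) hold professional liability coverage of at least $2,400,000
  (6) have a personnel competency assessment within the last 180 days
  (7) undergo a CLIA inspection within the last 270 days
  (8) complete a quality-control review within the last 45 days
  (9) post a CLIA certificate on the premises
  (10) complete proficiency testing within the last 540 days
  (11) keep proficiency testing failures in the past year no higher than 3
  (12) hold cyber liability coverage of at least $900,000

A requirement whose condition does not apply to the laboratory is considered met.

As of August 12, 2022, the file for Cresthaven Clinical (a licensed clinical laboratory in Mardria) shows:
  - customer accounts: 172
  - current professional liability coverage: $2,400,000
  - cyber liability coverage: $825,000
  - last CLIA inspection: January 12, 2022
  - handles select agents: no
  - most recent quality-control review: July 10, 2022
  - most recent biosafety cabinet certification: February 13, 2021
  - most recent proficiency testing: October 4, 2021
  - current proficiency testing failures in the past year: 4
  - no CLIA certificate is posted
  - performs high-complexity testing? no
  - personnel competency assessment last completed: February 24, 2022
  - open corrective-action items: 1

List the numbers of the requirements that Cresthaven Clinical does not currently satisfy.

1, 9, 11, 12

1. biosafety cabinet certification 545 days ago vs limit 365 → not met
2. condition 'handles select agents' does not hold → requirement n/a → met
3. condition 'performs high-complexity testing' does not hold → requirement n/a → met
4. open corrective-action items 1 ≤ 2 → met
5. professional liability coverage $2,400,000 ≥ $2,400,000 → met
6. personnel competency assessment 169 days ago vs limit 180 → met
7. CLIA inspection 212 days ago vs limit 270 → met
8. quality-control review 33 days ago vs limit 45 → met
9. CLIA certificate absent → not met
10. proficiency testing 312 days ago vs limit 540 → met
11. proficiency testing failures in the past year 4 > 3 → not met
12. cyber liability coverage $825,000 < $900,000 → not met
Not met: 1, 9, 11, 12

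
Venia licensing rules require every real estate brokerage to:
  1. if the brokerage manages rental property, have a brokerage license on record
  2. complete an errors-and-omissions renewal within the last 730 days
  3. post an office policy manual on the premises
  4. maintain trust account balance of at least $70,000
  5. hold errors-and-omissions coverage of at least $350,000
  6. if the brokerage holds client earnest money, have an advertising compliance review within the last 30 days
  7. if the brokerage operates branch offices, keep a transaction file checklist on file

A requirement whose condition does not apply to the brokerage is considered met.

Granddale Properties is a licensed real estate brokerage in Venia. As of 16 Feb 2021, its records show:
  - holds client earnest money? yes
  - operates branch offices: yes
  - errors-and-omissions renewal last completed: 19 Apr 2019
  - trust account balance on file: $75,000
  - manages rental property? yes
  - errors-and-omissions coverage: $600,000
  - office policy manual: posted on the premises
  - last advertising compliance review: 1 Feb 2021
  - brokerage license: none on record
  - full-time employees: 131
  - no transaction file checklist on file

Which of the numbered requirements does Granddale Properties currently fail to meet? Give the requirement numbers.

1, 7

1. condition 'manages rental property' holds; brokerage license absent → not met
2. errors-and-omissions renewal 669 days ago vs limit 730 → met
3. office policy manual present → met
4. trust account balance $75,000 ≥ $70,000 → met
5. errors-and-omissions coverage $600,000 ≥ $350,000 → met
6. condition 'holds client earnest money' holds; advertising compliance review 15 days ago vs limit 30 → met
7. condition 'operates branch offices' holds; transaction file checklist absent → not met
Not met: 1, 7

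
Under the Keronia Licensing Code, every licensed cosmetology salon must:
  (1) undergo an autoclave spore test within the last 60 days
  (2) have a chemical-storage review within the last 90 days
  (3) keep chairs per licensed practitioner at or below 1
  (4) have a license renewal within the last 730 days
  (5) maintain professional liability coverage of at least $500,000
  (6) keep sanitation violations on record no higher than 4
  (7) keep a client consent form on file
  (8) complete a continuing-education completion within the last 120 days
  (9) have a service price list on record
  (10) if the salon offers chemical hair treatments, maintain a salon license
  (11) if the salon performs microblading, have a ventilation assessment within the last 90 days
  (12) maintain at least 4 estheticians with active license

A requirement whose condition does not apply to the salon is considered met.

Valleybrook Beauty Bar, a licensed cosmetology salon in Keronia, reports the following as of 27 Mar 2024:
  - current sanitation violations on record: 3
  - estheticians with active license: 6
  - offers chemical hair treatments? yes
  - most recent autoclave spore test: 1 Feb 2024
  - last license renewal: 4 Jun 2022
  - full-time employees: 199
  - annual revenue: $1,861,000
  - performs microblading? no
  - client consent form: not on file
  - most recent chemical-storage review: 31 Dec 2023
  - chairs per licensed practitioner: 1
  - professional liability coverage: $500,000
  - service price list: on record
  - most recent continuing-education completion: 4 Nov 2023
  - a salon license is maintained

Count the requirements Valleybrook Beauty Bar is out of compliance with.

2

1. autoclave spore test 55 days ago vs limit 60 → met
2. chemical-storage review 87 days ago vs limit 90 → met
3. chairs per licensed practitioner 1 ≤ 1 → met
4. license renewal 662 days ago vs limit 730 → met
5. professional liability coverage $500,000 ≥ $500,000 → met
6. sanitation violations on record 3 ≤ 4 → met
7. client consent form absent → not met
8. continuing-education completion 144 days ago vs limit 120 → not met
9. service price list present → met
10. condition 'offers chemical hair treatments' holds; salon license present → met
11. condition 'performs microblading' does not hold → requirement n/a → met
12. estheticians with active license 6 ≥ 4 → met
Not met: 2 of 12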